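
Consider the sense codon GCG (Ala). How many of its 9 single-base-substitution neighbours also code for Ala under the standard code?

Position 1: none → 0 synonymous.
Position 2: none → 0 synonymous.
Position 3: GCT, GCC, GCA → 3 synonymous.
Total: 0 + 0 + 3 = 3.

3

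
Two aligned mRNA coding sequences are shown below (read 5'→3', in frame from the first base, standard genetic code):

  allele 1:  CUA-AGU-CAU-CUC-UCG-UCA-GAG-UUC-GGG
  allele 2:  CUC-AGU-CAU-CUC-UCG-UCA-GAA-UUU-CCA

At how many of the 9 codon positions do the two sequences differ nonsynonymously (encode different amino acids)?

1

Codon 1: CUA Leu / CUC Leu — synonymous.
Codon 2: AGU Ser / AGU Ser — identical.
Codon 3: CAU His / CAU His — identical.
Codon 4: CUC Leu / CUC Leu — identical.
Codon 5: UCG Ser / UCG Ser — identical.
Codon 6: UCA Ser / UCA Ser — identical.
Codon 7: GAG Glu / GAA Glu — synonymous.
Codon 8: UUC Phe / UUU Phe — synonymous.
Codon 9: GGG Gly / CCA Pro — nonsynonymous.
Nonsynonymous differences: 1.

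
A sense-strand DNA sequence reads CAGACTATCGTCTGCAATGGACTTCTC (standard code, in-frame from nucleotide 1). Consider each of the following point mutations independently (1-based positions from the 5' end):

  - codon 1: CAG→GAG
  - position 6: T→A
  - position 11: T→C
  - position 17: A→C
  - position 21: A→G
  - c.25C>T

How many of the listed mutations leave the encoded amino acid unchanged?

Codon 1: CAG (Gln) → GAG (Glu) — missense.
Codon 2: ACT (Thr) → ACA (Thr) — synonymous.
Codon 4: GTC (Val) → GCC (Ala) — missense.
Codon 6: AAT (Asn) → ACT (Thr) — missense.
Codon 7: GGA (Gly) → GGG (Gly) — synonymous.
Codon 9: CTC (Leu) → TTC (Phe) — missense.
Synonymous: 2 of 6.

2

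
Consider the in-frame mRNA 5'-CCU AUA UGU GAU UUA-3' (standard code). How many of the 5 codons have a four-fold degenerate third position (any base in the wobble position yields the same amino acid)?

1

Codon 1 CCU (Pro): third position 4-fold.
Codon 2 AUA (Ile): third position 3-fold.
Codon 3 UGU (Cys): third position 2-fold.
Codon 4 GAU (Asp): third position 2-fold.
Codon 5 UUA (Leu): third position 2-fold.
Four-fold degenerate third positions: 1.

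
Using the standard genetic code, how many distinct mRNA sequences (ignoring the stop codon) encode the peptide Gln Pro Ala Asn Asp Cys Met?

256

Gln: 2 codons.
Pro: 4 codons.
Ala: 4 codons.
Asn: 2 codons.
Asp: 2 codons.
Cys: 2 codons.
Met: 1 codon.
2 × 4 × 4 × 2 × 2 × 2 × 1 = 256.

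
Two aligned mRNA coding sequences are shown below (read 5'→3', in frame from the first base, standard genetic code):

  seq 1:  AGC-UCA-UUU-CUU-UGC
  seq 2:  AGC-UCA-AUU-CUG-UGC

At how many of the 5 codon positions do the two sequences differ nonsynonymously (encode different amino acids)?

Codon 1: AGC Ser / AGC Ser — identical.
Codon 2: UCA Ser / UCA Ser — identical.
Codon 3: UUU Phe / AUU Ile — nonsynonymous.
Codon 4: CUU Leu / CUG Leu — synonymous.
Codon 5: UGC Cys / UGC Cys — identical.
Nonsynonymous differences: 1.

1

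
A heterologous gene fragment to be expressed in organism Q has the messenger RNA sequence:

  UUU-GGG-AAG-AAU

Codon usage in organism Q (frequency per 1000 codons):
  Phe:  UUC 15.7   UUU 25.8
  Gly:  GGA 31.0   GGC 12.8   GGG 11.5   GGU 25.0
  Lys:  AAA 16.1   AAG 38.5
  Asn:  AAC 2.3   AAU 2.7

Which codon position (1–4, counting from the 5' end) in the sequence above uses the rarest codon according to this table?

Codon 1 UUU (Phe): 25.8 per 1000.
Codon 2 GGG (Gly): 11.5 per 1000.
Codon 3 AAG (Lys): 38.5 per 1000.
Codon 4 AAU (Asn): 2.7 per 1000.
Lowest frequency is 2.7 at codon 4.

4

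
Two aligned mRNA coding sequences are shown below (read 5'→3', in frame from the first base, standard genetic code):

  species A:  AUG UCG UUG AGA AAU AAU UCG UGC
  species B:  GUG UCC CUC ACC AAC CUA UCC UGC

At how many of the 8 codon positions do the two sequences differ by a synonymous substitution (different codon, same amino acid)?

Codon 1: AUG Met / GUG Val — nonsynonymous.
Codon 2: UCG Ser / UCC Ser — synonymous.
Codon 3: UUG Leu / CUC Leu — synonymous.
Codon 4: AGA Arg / ACC Thr — nonsynonymous.
Codon 5: AAU Asn / AAC Asn — synonymous.
Codon 6: AAU Asn / CUA Leu — nonsynonymous.
Codon 7: UCG Ser / UCC Ser — synonymous.
Codon 8: UGC Cys / UGC Cys — identical.
Synonymous differences: 4.

4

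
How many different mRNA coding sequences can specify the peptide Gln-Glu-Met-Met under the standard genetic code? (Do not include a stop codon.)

4

Gln: 2 codons.
Glu: 2 codons.
Met: 1 codon.
Met: 1 codon.
2 × 2 × 1 × 1 = 4.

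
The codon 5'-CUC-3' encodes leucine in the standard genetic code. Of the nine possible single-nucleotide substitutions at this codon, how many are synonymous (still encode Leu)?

Position 1: none → 0 synonymous.
Position 2: none → 0 synonymous.
Position 3: CUU, CUA, CUG → 3 synonymous.
Total: 0 + 0 + 3 = 3.

3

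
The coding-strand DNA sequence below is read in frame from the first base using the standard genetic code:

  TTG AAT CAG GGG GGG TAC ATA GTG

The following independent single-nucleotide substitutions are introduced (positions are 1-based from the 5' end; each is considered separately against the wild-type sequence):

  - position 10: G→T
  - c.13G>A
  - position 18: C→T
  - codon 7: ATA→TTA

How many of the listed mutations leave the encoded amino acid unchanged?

Codon 4: GGG (Gly) → TGG (Trp) — missense.
Codon 5: GGG (Gly) → AGG (Arg) — missense.
Codon 6: TAC (Tyr) → TAT (Tyr) — synonymous.
Codon 7: ATA (Ile) → TTA (Leu) — missense.
Synonymous: 1 of 4.

1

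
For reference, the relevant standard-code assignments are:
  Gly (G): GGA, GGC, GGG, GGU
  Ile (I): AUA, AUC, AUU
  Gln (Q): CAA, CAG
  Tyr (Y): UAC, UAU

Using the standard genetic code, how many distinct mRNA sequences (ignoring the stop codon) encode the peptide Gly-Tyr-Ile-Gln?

48

Gly: 4 codons.
Tyr: 2 codons.
Ile: 3 codons.
Gln: 2 codons.
4 × 2 × 3 × 2 = 48.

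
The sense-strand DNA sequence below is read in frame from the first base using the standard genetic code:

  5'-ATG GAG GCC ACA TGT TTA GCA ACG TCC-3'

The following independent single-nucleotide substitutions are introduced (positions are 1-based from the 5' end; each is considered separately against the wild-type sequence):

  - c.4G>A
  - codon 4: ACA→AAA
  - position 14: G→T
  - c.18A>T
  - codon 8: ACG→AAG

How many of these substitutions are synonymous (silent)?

Codon 2: GAG (Glu) → AAG (Lys) — missense.
Codon 4: ACA (Thr) → AAA (Lys) — missense.
Codon 5: TGT (Cys) → TTT (Phe) — missense.
Codon 6: TTA (Leu) → TTT (Phe) — missense.
Codon 8: ACG (Thr) → AAG (Lys) — missense.
Synonymous: 0 of 5.

0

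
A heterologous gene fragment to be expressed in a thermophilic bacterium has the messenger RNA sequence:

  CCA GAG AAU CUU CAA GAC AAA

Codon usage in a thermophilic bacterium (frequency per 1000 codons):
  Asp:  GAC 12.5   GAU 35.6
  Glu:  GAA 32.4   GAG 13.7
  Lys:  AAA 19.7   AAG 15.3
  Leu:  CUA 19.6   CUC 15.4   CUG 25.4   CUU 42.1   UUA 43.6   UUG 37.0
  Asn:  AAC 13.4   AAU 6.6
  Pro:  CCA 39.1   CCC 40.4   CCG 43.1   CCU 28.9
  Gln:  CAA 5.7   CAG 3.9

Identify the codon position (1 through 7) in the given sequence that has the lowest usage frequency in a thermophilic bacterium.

Codon 1 CCA (Pro): 39.1 per 1000.
Codon 2 GAG (Glu): 13.7 per 1000.
Codon 3 AAU (Asn): 6.6 per 1000.
Codon 4 CUU (Leu): 42.1 per 1000.
Codon 5 CAA (Gln): 5.7 per 1000.
Codon 6 GAC (Asp): 12.5 per 1000.
Codon 7 AAA (Lys): 19.7 per 1000.
Lowest frequency is 5.7 at codon 5.

5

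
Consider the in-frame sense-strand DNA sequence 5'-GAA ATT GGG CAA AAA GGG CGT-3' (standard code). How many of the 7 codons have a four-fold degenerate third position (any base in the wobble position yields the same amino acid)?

Codon 1 GAA (Glu): third position 2-fold.
Codon 2 ATT (Ile): third position 3-fold.
Codon 3 GGG (Gly): third position 4-fold.
Codon 4 CAA (Gln): third position 2-fold.
Codon 5 AAA (Lys): third position 2-fold.
Codon 6 GGG (Gly): third position 4-fold.
Codon 7 CGT (Arg): third position 4-fold.
Four-fold degenerate third positions: 3.

3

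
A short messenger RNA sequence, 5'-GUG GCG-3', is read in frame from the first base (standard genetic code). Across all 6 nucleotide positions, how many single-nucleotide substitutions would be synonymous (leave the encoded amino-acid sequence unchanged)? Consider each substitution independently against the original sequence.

Codon 1 (GUG, Val): 3 synonymous substitutions.
Codon 2 (GCG, Ala): 3 synonymous substitutions.
Total: 3 + 3 = 6.

6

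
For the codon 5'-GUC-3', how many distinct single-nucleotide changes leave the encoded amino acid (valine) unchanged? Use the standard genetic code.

3

Position 1: none → 0 synonymous.
Position 2: none → 0 synonymous.
Position 3: GUU, GUA, GUG → 3 synonymous.
Total: 0 + 0 + 3 = 3.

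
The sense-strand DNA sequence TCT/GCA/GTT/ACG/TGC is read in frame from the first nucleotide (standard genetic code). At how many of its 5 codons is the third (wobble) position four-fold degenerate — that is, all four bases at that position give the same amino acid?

Codon 1 TCT (Ser): third position 4-fold.
Codon 2 GCA (Ala): third position 4-fold.
Codon 3 GTT (Val): third position 4-fold.
Codon 4 ACG (Thr): third position 4-fold.
Codon 5 TGC (Cys): third position 2-fold.
Four-fold degenerate third positions: 4.

4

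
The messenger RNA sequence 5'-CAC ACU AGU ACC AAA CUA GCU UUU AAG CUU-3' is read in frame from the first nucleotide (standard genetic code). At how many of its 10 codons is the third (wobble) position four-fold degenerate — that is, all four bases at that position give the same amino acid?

Codon 1 CAC (His): third position 2-fold.
Codon 2 ACU (Thr): third position 4-fold.
Codon 3 AGU (Ser): third position 2-fold.
Codon 4 ACC (Thr): third position 4-fold.
Codon 5 AAA (Lys): third position 2-fold.
Codon 6 CUA (Leu): third position 4-fold.
Codon 7 GCU (Ala): third position 4-fold.
Codon 8 UUU (Phe): third position 2-fold.
Codon 9 AAG (Lys): third position 2-fold.
Codon 10 CUU (Leu): third position 4-fold.
Four-fold degenerate third positions: 5.

5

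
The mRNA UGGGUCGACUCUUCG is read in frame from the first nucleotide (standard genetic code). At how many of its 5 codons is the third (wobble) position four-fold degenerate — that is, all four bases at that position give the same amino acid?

Codon 1 UGG (Trp): third position 1-fold.
Codon 2 GUC (Val): third position 4-fold.
Codon 3 GAC (Asp): third position 2-fold.
Codon 4 UCU (Ser): third position 4-fold.
Codon 5 UCG (Ser): third position 4-fold.
Four-fold degenerate third positions: 3.

3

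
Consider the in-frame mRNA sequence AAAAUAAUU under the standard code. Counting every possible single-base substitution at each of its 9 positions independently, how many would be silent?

Codon 1 (AAA, Lys): 1 synonymous substitution.
Codon 2 (AUA, Ile): 2 synonymous substitutions.
Codon 3 (AUU, Ile): 2 synonymous substitutions.
Total: 1 + 2 + 2 = 5.

5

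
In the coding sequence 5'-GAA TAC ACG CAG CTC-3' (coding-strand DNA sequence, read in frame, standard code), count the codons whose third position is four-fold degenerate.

2

Codon 1 GAA (Glu): third position 2-fold.
Codon 2 TAC (Tyr): third position 2-fold.
Codon 3 ACG (Thr): third position 4-fold.
Codon 4 CAG (Gln): third position 2-fold.
Codon 5 CTC (Leu): third position 4-fold.
Four-fold degenerate third positions: 2.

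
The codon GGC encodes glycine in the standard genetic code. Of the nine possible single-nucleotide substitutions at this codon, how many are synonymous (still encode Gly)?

Position 1: none → 0 synonymous.
Position 2: none → 0 synonymous.
Position 3: GGU, GGA, GGG → 3 synonymous.
Total: 0 + 0 + 3 = 3.

3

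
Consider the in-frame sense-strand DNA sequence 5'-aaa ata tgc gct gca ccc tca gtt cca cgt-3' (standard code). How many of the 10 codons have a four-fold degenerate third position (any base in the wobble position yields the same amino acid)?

7

Codon 1 AAA (Lys): third position 2-fold.
Codon 2 ATA (Ile): third position 3-fold.
Codon 3 TGC (Cys): third position 2-fold.
Codon 4 GCT (Ala): third position 4-fold.
Codon 5 GCA (Ala): third position 4-fold.
Codon 6 CCC (Pro): third position 4-fold.
Codon 7 TCA (Ser): third position 4-fold.
Codon 8 GTT (Val): third position 4-fold.
Codon 9 CCA (Pro): third position 4-fold.
Codon 10 CGT (Arg): third position 4-fold.
Four-fold degenerate third positions: 7.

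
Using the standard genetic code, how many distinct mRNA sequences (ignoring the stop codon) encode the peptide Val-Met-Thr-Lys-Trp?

Val: 4 codons.
Met: 1 codon.
Thr: 4 codons.
Lys: 2 codons.
Trp: 1 codon.
4 × 1 × 4 × 2 × 1 = 32.

32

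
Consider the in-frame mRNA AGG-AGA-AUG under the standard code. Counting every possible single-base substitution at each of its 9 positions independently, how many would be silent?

4

Codon 1 (AGG, Arg): 2 synonymous substitutions.
Codon 2 (AGA, Arg): 2 synonymous substitutions.
Codon 3 (AUG, Met): 0 synonymous substitutions.
Total: 2 + 2 + 0 = 4.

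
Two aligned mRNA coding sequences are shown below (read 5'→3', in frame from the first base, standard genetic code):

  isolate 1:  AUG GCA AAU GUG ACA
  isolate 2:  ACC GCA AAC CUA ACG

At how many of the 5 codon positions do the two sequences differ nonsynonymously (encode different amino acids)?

2

Codon 1: AUG Met / ACC Thr — nonsynonymous.
Codon 2: GCA Ala / GCA Ala — identical.
Codon 3: AAU Asn / AAC Asn — synonymous.
Codon 4: GUG Val / CUA Leu — nonsynonymous.
Codon 5: ACA Thr / ACG Thr — synonymous.
Nonsynonymous differences: 2.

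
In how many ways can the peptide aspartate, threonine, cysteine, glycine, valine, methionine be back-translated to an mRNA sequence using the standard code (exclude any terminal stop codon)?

Asp: 2 codons.
Thr: 4 codons.
Cys: 2 codons.
Gly: 4 codons.
Val: 4 codons.
Met: 1 codon.
2 × 4 × 2 × 4 × 4 × 1 = 256.

256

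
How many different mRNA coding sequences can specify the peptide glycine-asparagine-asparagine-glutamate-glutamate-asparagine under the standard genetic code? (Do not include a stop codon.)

128

Gly: 4 codons.
Asn: 2 codons.
Asn: 2 codons.
Glu: 2 codons.
Glu: 2 codons.
Asn: 2 codons.
4 × 2 × 2 × 2 × 2 × 2 = 128.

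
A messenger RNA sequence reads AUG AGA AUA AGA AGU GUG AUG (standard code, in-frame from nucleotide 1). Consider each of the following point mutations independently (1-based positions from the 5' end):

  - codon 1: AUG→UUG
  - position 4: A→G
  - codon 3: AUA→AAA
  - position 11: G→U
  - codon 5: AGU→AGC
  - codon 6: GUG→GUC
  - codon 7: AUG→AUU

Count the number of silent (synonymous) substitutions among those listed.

Codon 1: AUG (Met) → UUG (Leu) — missense.
Codon 2: AGA (Arg) → GGA (Gly) — missense.
Codon 3: AUA (Ile) → AAA (Lys) — missense.
Codon 4: AGA (Arg) → AUA (Ile) — missense.
Codon 5: AGU (Ser) → AGC (Ser) — synonymous.
Codon 6: GUG (Val) → GUC (Val) — synonymous.
Codon 7: AUG (Met) → AUU (Ile) — missense.
Synonymous: 2 of 7.

2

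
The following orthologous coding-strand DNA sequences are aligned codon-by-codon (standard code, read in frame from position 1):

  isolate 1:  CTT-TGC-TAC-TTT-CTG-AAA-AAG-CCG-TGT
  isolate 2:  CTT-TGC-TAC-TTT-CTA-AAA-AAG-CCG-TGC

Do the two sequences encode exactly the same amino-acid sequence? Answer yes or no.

yes

Codon 1: CTT Leu / CTT Leu — identical.
Codon 2: TGC Cys / TGC Cys — identical.
Codon 3: TAC Tyr / TAC Tyr — identical.
Codon 4: TTT Phe / TTT Phe — identical.
Codon 5: CTG Leu / CTA Leu — synonymous.
Codon 6: AAA Lys / AAA Lys — identical.
Codon 7: AAG Lys / AAG Lys — identical.
Codon 8: CCG Pro / CCG Pro — identical.
Codon 9: TGT Cys / TGC Cys — synonymous.
Nonsynonymous differences: 0 → same protein.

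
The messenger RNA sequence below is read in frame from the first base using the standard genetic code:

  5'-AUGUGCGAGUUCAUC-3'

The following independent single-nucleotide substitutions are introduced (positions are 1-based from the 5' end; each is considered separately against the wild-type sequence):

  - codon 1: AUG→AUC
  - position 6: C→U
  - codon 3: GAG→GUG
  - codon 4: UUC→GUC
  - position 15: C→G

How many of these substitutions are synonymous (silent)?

1

Codon 1: AUG (Met) → AUC (Ile) — missense.
Codon 2: UGC (Cys) → UGU (Cys) — synonymous.
Codon 3: GAG (Glu) → GUG (Val) — missense.
Codon 4: UUC (Phe) → GUC (Val) — missense.
Codon 5: AUC (Ile) → AUG (Met) — missense.
Synonymous: 1 of 5.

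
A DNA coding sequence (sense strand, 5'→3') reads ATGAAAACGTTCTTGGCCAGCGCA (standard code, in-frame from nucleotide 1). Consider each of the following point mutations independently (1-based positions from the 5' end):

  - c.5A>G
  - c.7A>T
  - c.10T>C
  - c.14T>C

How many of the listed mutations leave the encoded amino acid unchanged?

Codon 2: AAA (Lys) → AGA (Arg) — missense.
Codon 3: ACG (Thr) → TCG (Ser) — missense.
Codon 4: TTC (Phe) → CTC (Leu) — missense.
Codon 5: TTG (Leu) → TCG (Ser) — missense.
Synonymous: 0 of 4.

0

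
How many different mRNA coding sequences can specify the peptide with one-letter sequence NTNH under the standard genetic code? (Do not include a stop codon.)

Asn: 2 codons.
Thr: 4 codons.
Asn: 2 codons.
His: 2 codons.
2 × 4 × 2 × 2 = 32.

32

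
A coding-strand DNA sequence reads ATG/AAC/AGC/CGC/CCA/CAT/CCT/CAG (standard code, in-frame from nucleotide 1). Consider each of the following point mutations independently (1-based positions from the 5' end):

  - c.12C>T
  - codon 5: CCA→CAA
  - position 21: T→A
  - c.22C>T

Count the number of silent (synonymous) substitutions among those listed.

Codon 4: CGC (Arg) → CGT (Arg) — synonymous.
Codon 5: CCA (Pro) → CAA (Gln) — missense.
Codon 7: CCT (Pro) → CCA (Pro) — synonymous.
Codon 8: CAG (Gln) → TAG (Stop) — nonsense.
Synonymous: 2 of 4.

2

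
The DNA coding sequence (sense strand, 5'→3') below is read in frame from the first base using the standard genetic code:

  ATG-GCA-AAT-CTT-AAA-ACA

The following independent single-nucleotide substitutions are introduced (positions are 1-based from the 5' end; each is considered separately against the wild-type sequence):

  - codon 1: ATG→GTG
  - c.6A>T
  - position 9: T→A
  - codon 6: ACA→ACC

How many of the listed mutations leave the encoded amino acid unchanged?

Codon 1: ATG (Met) → GTG (Val) — missense.
Codon 2: GCA (Ala) → GCT (Ala) — synonymous.
Codon 3: AAT (Asn) → AAA (Lys) — missense.
Codon 6: ACA (Thr) → ACC (Thr) — synonymous.
Synonymous: 2 of 4.

2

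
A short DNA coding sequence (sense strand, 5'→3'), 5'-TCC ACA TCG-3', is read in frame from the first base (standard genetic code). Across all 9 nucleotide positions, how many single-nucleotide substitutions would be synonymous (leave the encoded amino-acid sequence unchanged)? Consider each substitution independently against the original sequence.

Codon 1 (TCC, Ser): 3 synonymous substitutions.
Codon 2 (ACA, Thr): 3 synonymous substitutions.
Codon 3 (TCG, Ser): 3 synonymous substitutions.
Total: 3 + 3 + 3 = 9.

9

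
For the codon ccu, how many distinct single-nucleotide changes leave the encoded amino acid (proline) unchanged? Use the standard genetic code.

3

Position 1: none → 0 synonymous.
Position 2: none → 0 synonymous.
Position 3: CCC, CCA, CCG → 3 synonymous.
Total: 0 + 0 + 3 = 3.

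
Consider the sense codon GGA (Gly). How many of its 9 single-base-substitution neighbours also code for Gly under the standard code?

3

Position 1: none → 0 synonymous.
Position 2: none → 0 synonymous.
Position 3: GGU, GGC, GGG → 3 synonymous.
Total: 0 + 0 + 3 = 3.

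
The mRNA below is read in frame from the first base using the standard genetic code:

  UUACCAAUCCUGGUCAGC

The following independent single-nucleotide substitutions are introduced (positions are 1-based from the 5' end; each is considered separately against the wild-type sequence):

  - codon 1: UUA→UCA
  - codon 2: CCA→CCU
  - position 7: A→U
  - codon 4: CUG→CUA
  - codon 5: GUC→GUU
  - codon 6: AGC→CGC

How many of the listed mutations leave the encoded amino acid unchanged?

Codon 1: UUA (Leu) → UCA (Ser) — missense.
Codon 2: CCA (Pro) → CCU (Pro) — synonymous.
Codon 3: AUC (Ile) → UUC (Phe) — missense.
Codon 4: CUG (Leu) → CUA (Leu) — synonymous.
Codon 5: GUC (Val) → GUU (Val) — synonymous.
Codon 6: AGC (Ser) → CGC (Arg) — missense.
Synonymous: 3 of 6.

3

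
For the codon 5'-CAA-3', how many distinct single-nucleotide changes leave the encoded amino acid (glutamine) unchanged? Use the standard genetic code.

Position 1: none → 0 synonymous.
Position 2: none → 0 synonymous.
Position 3: CAG → 1 synonymous.
Total: 0 + 0 + 1 = 1.

1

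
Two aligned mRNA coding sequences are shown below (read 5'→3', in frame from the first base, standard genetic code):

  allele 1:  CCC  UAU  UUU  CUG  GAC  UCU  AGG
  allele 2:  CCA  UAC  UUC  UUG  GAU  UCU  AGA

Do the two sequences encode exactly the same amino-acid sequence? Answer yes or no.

yes

Codon 1: CCC Pro / CCA Pro — synonymous.
Codon 2: UAU Tyr / UAC Tyr — synonymous.
Codon 3: UUU Phe / UUC Phe — synonymous.
Codon 4: CUG Leu / UUG Leu — synonymous.
Codon 5: GAC Asp / GAU Asp — synonymous.
Codon 6: UCU Ser / UCU Ser — identical.
Codon 7: AGG Arg / AGA Arg — synonymous.
Nonsynonymous differences: 0 → same protein.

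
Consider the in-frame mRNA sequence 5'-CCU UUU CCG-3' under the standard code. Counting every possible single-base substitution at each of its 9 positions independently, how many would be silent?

Codon 1 (CCU, Pro): 3 synonymous substitutions.
Codon 2 (UUU, Phe): 1 synonymous substitution.
Codon 3 (CCG, Pro): 3 synonymous substitutions.
Total: 3 + 1 + 3 = 7.

7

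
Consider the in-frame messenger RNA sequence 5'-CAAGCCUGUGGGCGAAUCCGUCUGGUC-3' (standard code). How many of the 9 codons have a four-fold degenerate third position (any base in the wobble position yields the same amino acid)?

6

Codon 1 CAA (Gln): third position 2-fold.
Codon 2 GCC (Ala): third position 4-fold.
Codon 3 UGU (Cys): third position 2-fold.
Codon 4 GGG (Gly): third position 4-fold.
Codon 5 CGA (Arg): third position 4-fold.
Codon 6 AUC (Ile): third position 3-fold.
Codon 7 CGU (Arg): third position 4-fold.
Codon 8 CUG (Leu): third position 4-fold.
Codon 9 GUC (Val): third position 4-fold.
Four-fold degenerate third positions: 6.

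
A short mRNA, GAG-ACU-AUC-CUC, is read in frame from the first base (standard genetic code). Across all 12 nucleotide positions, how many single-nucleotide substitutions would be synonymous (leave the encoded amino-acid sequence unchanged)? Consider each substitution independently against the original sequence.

Codon 1 (GAG, Glu): 1 synonymous substitution.
Codon 2 (ACU, Thr): 3 synonymous substitutions.
Codon 3 (AUC, Ile): 2 synonymous substitutions.
Codon 4 (CUC, Leu): 3 synonymous substitutions.
Total: 1 + 3 + 2 + 3 = 9.

9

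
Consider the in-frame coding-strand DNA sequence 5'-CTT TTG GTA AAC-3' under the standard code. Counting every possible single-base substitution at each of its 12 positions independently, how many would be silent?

9

Codon 1 (CTT, Leu): 3 synonymous substitutions.
Codon 2 (TTG, Leu): 2 synonymous substitutions.
Codon 3 (GTA, Val): 3 synonymous substitutions.
Codon 4 (AAC, Asn): 1 synonymous substitution.
Total: 3 + 2 + 3 + 1 = 9.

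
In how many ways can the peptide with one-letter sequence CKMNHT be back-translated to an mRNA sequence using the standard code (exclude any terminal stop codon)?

Cys: 2 codons.
Lys: 2 codons.
Met: 1 codon.
Asn: 2 codons.
His: 2 codons.
Thr: 4 codons.
2 × 2 × 1 × 2 × 2 × 4 = 64.

64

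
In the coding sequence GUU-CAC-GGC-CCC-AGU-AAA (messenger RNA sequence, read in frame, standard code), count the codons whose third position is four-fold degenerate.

Codon 1 GUU (Val): third position 4-fold.
Codon 2 CAC (His): third position 2-fold.
Codon 3 GGC (Gly): third position 4-fold.
Codon 4 CCC (Pro): third position 4-fold.
Codon 5 AGU (Ser): third position 2-fold.
Codon 6 AAA (Lys): third position 2-fold.
Four-fold degenerate third positions: 3.

3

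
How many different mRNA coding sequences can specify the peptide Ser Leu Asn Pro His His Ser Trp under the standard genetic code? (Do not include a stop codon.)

6912

Ser: 6 codons.
Leu: 6 codons.
Asn: 2 codons.
Pro: 4 codons.
His: 2 codons.
His: 2 codons.
Ser: 6 codons.
Trp: 1 codon.
6 × 6 × 2 × 4 × 2 × 2 × 6 × 1 = 6912.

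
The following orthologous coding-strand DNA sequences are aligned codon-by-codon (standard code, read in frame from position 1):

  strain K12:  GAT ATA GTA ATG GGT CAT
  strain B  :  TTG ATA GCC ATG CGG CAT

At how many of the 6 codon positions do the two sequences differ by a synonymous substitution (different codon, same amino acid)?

Codon 1: GAT Asp / TTG Leu — nonsynonymous.
Codon 2: ATA Ile / ATA Ile — identical.
Codon 3: GTA Val / GCC Ala — nonsynonymous.
Codon 4: ATG Met / ATG Met — identical.
Codon 5: GGT Gly / CGG Arg — nonsynonymous.
Codon 6: CAT His / CAT His — identical.
Synonymous differences: 0.

0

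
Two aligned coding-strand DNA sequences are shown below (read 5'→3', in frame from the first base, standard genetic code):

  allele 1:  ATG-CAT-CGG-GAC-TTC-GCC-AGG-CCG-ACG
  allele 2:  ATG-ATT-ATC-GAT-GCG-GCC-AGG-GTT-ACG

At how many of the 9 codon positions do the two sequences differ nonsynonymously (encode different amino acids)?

Codon 1: ATG Met / ATG Met — identical.
Codon 2: CAT His / ATT Ile — nonsynonymous.
Codon 3: CGG Arg / ATC Ile — nonsynonymous.
Codon 4: GAC Asp / GAT Asp — synonymous.
Codon 5: TTC Phe / GCG Ala — nonsynonymous.
Codon 6: GCC Ala / GCC Ala — identical.
Codon 7: AGG Arg / AGG Arg — identical.
Codon 8: CCG Pro / GTT Val — nonsynonymous.
Codon 9: ACG Thr / ACG Thr — identical.
Nonsynonymous differences: 4.

4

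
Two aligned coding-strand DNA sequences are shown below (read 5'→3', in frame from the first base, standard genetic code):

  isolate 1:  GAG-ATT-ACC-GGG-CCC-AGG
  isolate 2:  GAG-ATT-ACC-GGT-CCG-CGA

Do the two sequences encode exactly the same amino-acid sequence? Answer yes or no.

Codon 1: GAG Glu / GAG Glu — identical.
Codon 2: ATT Ile / ATT Ile — identical.
Codon 3: ACC Thr / ACC Thr — identical.
Codon 4: GGG Gly / GGT Gly — synonymous.
Codon 5: CCC Pro / CCG Pro — synonymous.
Codon 6: AGG Arg / CGA Arg — synonymous.
Nonsynonymous differences: 0 → same protein.

yes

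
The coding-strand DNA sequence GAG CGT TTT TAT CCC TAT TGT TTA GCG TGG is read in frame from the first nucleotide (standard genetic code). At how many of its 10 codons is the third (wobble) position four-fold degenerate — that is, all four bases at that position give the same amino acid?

3

Codon 1 GAG (Glu): third position 2-fold.
Codon 2 CGT (Arg): third position 4-fold.
Codon 3 TTT (Phe): third position 2-fold.
Codon 4 TAT (Tyr): third position 2-fold.
Codon 5 CCC (Pro): third position 4-fold.
Codon 6 TAT (Tyr): third position 2-fold.
Codon 7 TGT (Cys): third position 2-fold.
Codon 8 TTA (Leu): third position 2-fold.
Codon 9 GCG (Ala): third position 4-fold.
Codon 10 TGG (Trp): third position 1-fold.
Four-fold degenerate third positions: 3.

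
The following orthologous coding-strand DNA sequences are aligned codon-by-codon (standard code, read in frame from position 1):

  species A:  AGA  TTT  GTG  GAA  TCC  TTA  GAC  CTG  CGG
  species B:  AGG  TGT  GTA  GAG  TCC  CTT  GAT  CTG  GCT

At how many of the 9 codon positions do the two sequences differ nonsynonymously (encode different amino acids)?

2

Codon 1: AGA Arg / AGG Arg — synonymous.
Codon 2: TTT Phe / TGT Cys — nonsynonymous.
Codon 3: GTG Val / GTA Val — synonymous.
Codon 4: GAA Glu / GAG Glu — synonymous.
Codon 5: TCC Ser / TCC Ser — identical.
Codon 6: TTA Leu / CTT Leu — synonymous.
Codon 7: GAC Asp / GAT Asp — synonymous.
Codon 8: CTG Leu / CTG Leu — identical.
Codon 9: CGG Arg / GCT Ala — nonsynonymous.
Nonsynonymous differences: 2.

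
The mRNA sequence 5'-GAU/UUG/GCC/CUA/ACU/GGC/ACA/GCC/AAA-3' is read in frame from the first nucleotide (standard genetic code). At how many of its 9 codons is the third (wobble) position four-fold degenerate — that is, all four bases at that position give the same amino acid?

6

Codon 1 GAU (Asp): third position 2-fold.
Codon 2 UUG (Leu): third position 2-fold.
Codon 3 GCC (Ala): third position 4-fold.
Codon 4 CUA (Leu): third position 4-fold.
Codon 5 ACU (Thr): third position 4-fold.
Codon 6 GGC (Gly): third position 4-fold.
Codon 7 ACA (Thr): third position 4-fold.
Codon 8 GCC (Ala): third position 4-fold.
Codon 9 AAA (Lys): third position 2-fold.
Four-fold degenerate third positions: 6.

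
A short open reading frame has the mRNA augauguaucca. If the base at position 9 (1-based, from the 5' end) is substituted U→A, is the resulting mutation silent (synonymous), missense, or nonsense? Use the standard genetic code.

nonsense

Position 9 falls in codon 3: UAU → Tyr.
After the substitution the codon is UAA → Stop.
The new codon is a stop codon, so this is a nonsense mutation.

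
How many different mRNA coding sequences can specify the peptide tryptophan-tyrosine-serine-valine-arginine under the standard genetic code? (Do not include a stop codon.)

Trp: 1 codon.
Tyr: 2 codons.
Ser: 6 codons.
Val: 4 codons.
Arg: 6 codons.
1 × 2 × 6 × 4 × 6 = 288.

288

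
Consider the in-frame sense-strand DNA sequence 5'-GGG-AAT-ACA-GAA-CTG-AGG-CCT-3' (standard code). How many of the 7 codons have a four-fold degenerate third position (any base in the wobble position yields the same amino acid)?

Codon 1 GGG (Gly): third position 4-fold.
Codon 2 AAT (Asn): third position 2-fold.
Codon 3 ACA (Thr): third position 4-fold.
Codon 4 GAA (Glu): third position 2-fold.
Codon 5 CTG (Leu): third position 4-fold.
Codon 6 AGG (Arg): third position 2-fold.
Codon 7 CCT (Pro): third position 4-fold.
Four-fold degenerate third positions: 4.

4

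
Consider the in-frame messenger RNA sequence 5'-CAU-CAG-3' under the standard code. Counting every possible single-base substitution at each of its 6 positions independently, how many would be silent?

Codon 1 (CAU, His): 1 synonymous substitution.
Codon 2 (CAG, Gln): 1 synonymous substitution.
Total: 1 + 1 = 2.

2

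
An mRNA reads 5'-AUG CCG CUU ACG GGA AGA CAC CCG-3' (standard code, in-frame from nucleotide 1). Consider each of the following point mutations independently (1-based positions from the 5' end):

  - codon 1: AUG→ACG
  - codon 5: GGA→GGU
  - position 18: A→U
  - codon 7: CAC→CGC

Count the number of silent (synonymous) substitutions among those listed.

Codon 1: AUG (Met) → ACG (Thr) — missense.
Codon 5: GGA (Gly) → GGU (Gly) — synonymous.
Codon 6: AGA (Arg) → AGU (Ser) — missense.
Codon 7: CAC (His) → CGC (Arg) — missense.
Synonymous: 1 of 4.

1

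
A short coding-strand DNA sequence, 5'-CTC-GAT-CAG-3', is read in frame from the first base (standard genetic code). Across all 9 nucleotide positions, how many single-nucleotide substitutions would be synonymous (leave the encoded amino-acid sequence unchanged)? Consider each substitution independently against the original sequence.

Codon 1 (CTC, Leu): 3 synonymous substitutions.
Codon 2 (GAT, Asp): 1 synonymous substitution.
Codon 3 (CAG, Gln): 1 synonymous substitution.
Total: 3 + 1 + 1 = 5.

5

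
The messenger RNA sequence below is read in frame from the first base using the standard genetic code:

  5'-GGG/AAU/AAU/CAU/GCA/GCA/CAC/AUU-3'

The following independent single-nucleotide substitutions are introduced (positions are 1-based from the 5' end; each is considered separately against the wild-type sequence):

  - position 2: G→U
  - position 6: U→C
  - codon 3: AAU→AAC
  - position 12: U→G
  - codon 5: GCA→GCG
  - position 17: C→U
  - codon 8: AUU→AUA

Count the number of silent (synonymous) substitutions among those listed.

4

Codon 1: GGG (Gly) → GUG (Val) — missense.
Codon 2: AAU (Asn) → AAC (Asn) — synonymous.
Codon 3: AAU (Asn) → AAC (Asn) — synonymous.
Codon 4: CAU (His) → CAG (Gln) — missense.
Codon 5: GCA (Ala) → GCG (Ala) — synonymous.
Codon 6: GCA (Ala) → GUA (Val) — missense.
Codon 8: AUU (Ile) → AUA (Ile) — synonymous.
Synonymous: 4 of 7.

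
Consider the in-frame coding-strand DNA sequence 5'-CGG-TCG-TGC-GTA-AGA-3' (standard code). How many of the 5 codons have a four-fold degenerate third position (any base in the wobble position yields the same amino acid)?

Codon 1 CGG (Arg): third position 4-fold.
Codon 2 TCG (Ser): third position 4-fold.
Codon 3 TGC (Cys): third position 2-fold.
Codon 4 GTA (Val): third position 4-fold.
Codon 5 AGA (Arg): third position 2-fold.
Four-fold degenerate third positions: 3.

3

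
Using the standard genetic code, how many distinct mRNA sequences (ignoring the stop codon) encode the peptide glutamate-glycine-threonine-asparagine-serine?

384

Glu: 2 codons.
Gly: 4 codons.
Thr: 4 codons.
Asn: 2 codons.
Ser: 6 codons.
2 × 4 × 4 × 2 × 6 = 384.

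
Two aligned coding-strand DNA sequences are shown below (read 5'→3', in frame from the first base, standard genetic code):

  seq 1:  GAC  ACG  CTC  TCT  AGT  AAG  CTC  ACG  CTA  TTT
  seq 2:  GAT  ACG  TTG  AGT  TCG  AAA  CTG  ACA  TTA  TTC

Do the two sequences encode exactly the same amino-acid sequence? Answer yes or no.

Codon 1: GAC Asp / GAT Asp — synonymous.
Codon 2: ACG Thr / ACG Thr — identical.
Codon 3: CTC Leu / TTG Leu — synonymous.
Codon 4: TCT Ser / AGT Ser — synonymous.
Codon 5: AGT Ser / TCG Ser — synonymous.
Codon 6: AAG Lys / AAA Lys — synonymous.
Codon 7: CTC Leu / CTG Leu — synonymous.
Codon 8: ACG Thr / ACA Thr — synonymous.
Codon 9: CTA Leu / TTA Leu — synonymous.
Codon 10: TTT Phe / TTC Phe — synonymous.
Nonsynonymous differences: 0 → same protein.

yes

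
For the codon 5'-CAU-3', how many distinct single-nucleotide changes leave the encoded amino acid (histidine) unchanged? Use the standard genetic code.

1

Position 1: none → 0 synonymous.
Position 2: none → 0 synonymous.
Position 3: CAC → 1 synonymous.
Total: 0 + 0 + 1 = 1.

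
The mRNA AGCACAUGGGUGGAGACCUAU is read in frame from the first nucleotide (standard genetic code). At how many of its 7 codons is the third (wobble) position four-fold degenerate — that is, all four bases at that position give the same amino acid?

Codon 1 AGC (Ser): third position 2-fold.
Codon 2 ACA (Thr): third position 4-fold.
Codon 3 UGG (Trp): third position 1-fold.
Codon 4 GUG (Val): third position 4-fold.
Codon 5 GAG (Glu): third position 2-fold.
Codon 6 ACC (Thr): third position 4-fold.
Codon 7 UAU (Tyr): third position 2-fold.
Four-fold degenerate third positions: 3.

3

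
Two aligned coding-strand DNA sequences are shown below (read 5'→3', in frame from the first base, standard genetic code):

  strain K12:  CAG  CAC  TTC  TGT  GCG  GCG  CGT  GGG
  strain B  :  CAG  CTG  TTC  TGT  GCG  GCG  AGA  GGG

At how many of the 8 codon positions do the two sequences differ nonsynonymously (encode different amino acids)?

Codon 1: CAG Gln / CAG Gln — identical.
Codon 2: CAC His / CTG Leu — nonsynonymous.
Codon 3: TTC Phe / TTC Phe — identical.
Codon 4: TGT Cys / TGT Cys — identical.
Codon 5: GCG Ala / GCG Ala — identical.
Codon 6: GCG Ala / GCG Ala — identical.
Codon 7: CGT Arg / AGA Arg — synonymous.
Codon 8: GGG Gly / GGG Gly — identical.
Nonsynonymous differences: 1.

1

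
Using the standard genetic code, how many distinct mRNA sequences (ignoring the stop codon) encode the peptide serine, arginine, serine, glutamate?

Ser: 6 codons.
Arg: 6 codons.
Ser: 6 codons.
Glu: 2 codons.
6 × 6 × 6 × 2 = 432.

432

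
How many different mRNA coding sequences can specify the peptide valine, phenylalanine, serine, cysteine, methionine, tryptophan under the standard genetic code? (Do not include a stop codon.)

Val: 4 codons.
Phe: 2 codons.
Ser: 6 codons.
Cys: 2 codons.
Met: 1 codon.
Trp: 1 codon.
4 × 2 × 6 × 2 × 1 × 1 = 96.

96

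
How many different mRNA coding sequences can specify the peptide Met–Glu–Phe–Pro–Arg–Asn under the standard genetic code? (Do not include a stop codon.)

Met: 1 codon.
Glu: 2 codons.
Phe: 2 codons.
Pro: 4 codons.
Arg: 6 codons.
Asn: 2 codons.
1 × 2 × 2 × 4 × 6 × 2 = 192.

192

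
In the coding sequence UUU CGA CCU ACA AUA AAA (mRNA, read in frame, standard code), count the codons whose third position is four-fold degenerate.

3

Codon 1 UUU (Phe): third position 2-fold.
Codon 2 CGA (Arg): third position 4-fold.
Codon 3 CCU (Pro): third position 4-fold.
Codon 4 ACA (Thr): third position 4-fold.
Codon 5 AUA (Ile): third position 3-fold.
Codon 6 AAA (Lys): third position 2-fold.
Four-fold degenerate third positions: 3.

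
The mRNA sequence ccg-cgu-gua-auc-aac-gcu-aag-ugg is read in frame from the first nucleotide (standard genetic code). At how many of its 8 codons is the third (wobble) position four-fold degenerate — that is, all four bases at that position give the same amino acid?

4

Codon 1 CCG (Pro): third position 4-fold.
Codon 2 CGU (Arg): third position 4-fold.
Codon 3 GUA (Val): third position 4-fold.
Codon 4 AUC (Ile): third position 3-fold.
Codon 5 AAC (Asn): third position 2-fold.
Codon 6 GCU (Ala): third position 4-fold.
Codon 7 AAG (Lys): third position 2-fold.
Codon 8 UGG (Trp): third position 1-fold.
Four-fold degenerate third positions: 4.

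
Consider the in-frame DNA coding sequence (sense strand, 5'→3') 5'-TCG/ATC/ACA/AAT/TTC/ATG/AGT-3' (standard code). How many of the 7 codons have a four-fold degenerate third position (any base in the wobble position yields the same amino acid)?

Codon 1 TCG (Ser): third position 4-fold.
Codon 2 ATC (Ile): third position 3-fold.
Codon 3 ACA (Thr): third position 4-fold.
Codon 4 AAT (Asn): third position 2-fold.
Codon 5 TTC (Phe): third position 2-fold.
Codon 6 ATG (Met): third position 1-fold.
Codon 7 AGT (Ser): third position 2-fold.
Four-fold degenerate third positions: 2.

2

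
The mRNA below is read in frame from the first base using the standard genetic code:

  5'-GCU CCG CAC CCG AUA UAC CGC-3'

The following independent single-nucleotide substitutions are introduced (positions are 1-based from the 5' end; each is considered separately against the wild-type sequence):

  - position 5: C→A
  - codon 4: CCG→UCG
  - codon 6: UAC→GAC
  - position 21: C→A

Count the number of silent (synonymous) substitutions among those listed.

Codon 2: CCG (Pro) → CAG (Gln) — missense.
Codon 4: CCG (Pro) → UCG (Ser) — missense.
Codon 6: UAC (Tyr) → GAC (Asp) — missense.
Codon 7: CGC (Arg) → CGA (Arg) — synonymous.
Synonymous: 1 of 4.

1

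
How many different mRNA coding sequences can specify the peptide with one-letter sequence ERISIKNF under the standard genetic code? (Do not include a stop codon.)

5184

Glu: 2 codons.
Arg: 6 codons.
Ile: 3 codons.
Ser: 6 codons.
Ile: 3 codons.
Lys: 2 codons.
Asn: 2 codons.
Phe: 2 codons.
2 × 6 × 3 × 6 × 3 × 2 × 2 × 2 = 5184.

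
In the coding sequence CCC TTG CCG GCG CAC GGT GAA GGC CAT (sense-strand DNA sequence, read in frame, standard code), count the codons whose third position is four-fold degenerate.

Codon 1 CCC (Pro): third position 4-fold.
Codon 2 TTG (Leu): third position 2-fold.
Codon 3 CCG (Pro): third position 4-fold.
Codon 4 GCG (Ala): third position 4-fold.
Codon 5 CAC (His): third position 2-fold.
Codon 6 GGT (Gly): third position 4-fold.
Codon 7 GAA (Glu): third position 2-fold.
Codon 8 GGC (Gly): third position 4-fold.
Codon 9 CAT (His): third position 2-fold.
Four-fold degenerate third positions: 5.

5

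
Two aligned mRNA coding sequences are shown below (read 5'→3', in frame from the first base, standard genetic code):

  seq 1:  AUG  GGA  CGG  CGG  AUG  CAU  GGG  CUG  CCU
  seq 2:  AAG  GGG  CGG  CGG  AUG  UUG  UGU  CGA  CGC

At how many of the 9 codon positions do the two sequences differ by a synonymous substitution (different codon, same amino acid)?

1

Codon 1: AUG Met / AAG Lys — nonsynonymous.
Codon 2: GGA Gly / GGG Gly — synonymous.
Codon 3: CGG Arg / CGG Arg — identical.
Codon 4: CGG Arg / CGG Arg — identical.
Codon 5: AUG Met / AUG Met — identical.
Codon 6: CAU His / UUG Leu — nonsynonymous.
Codon 7: GGG Gly / UGU Cys — nonsynonymous.
Codon 8: CUG Leu / CGA Arg — nonsynonymous.
Codon 9: CCU Pro / CGC Arg — nonsynonymous.
Synonymous differences: 1.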